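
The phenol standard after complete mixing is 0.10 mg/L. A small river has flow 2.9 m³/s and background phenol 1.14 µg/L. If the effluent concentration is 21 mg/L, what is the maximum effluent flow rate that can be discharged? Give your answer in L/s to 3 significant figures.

1.14 µg/L = 0.00114 mg/L.
Mass balance at complete mixing: C_std·(Q_w + Q_r) = Q_w·C_e + Q_r·C_b.
Rearranging, Q_w = Q_r·(C_std − C_b)/(C_e − C_std) = 2.9·(0.1 − 0.00114) / (21 − 0.1) = 0.01372 m³/s.
= 13.72 L/s.

13.7 L/s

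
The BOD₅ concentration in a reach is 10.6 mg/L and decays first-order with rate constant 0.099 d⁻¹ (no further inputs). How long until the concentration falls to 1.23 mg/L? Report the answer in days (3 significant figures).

21.8 d

t = ln(C₀/C)/k = ln(10.6/1.23)/0.099 = 2.154/0.099 = 21.76 d.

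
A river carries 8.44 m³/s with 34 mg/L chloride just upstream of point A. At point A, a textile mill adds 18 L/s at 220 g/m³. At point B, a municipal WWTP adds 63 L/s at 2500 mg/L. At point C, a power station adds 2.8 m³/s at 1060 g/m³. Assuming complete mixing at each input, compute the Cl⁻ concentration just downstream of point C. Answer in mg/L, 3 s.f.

302 mg/L

18 L/s = 0.018 m³/s.
After input A: C = (8.44·34 + 0.018·220) / 8.458 = 34.4 mg/L.
63 L/s = 0.063 m³/s.
After input B: C = (8.458·34.4 + 0.063·2500) / 8.521 = 52.63 mg/L.
After input C: C = (8.521·52.63 + 2.8·1060) / 11.32 = 301.8 mg/L.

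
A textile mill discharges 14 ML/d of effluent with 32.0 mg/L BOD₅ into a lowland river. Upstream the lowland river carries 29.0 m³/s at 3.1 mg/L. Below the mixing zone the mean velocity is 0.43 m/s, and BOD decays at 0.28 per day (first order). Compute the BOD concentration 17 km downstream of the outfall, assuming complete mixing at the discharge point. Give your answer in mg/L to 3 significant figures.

14 ML/d = 0.162 m³/s.
After complete mixing, C₀ = (0.162·32 + 29·3.1) / 29.16 = 3.261 mg/L.
Travel time t = 1.7e+04 m / 0.43 m/s = 3.953e+04 s = 0.4576 d.
C = 3.261·exp(−0.28·0.4576) = 3.261·0.8797 = 2.868 mg/L.

2.87 mg/L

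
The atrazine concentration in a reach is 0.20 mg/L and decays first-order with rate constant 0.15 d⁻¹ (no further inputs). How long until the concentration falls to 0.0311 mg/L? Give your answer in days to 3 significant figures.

12.4 d

t = ln(C₀/C)/k = ln(0.20/0.0311)/0.15 = 1.861/0.15 = 12.41 d.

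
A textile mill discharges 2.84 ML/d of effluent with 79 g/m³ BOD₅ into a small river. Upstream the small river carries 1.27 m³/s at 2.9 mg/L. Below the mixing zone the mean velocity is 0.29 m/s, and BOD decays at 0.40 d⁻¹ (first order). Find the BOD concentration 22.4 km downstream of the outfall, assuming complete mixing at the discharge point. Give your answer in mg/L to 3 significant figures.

3.37 mg/L

2.84 ML/d = 0.03287 m³/s.
After complete mixing, C₀ = (0.03287·79 + 1.27·2.9) / 1.303 = 4.82 mg/L.
Travel time t = 2.24e+04 m / 0.29 m/s = 7.724e+04 s = 0.894 d.
C = 4.82·exp(−0.40·0.894) = 4.82·0.6994 = 3.371 mg/L.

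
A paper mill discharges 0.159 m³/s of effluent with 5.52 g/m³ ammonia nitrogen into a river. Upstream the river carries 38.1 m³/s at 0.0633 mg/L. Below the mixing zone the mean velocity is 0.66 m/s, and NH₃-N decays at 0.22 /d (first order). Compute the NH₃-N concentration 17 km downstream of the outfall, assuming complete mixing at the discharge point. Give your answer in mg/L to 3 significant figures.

After complete mixing, C₀ = (0.159·5.52 + 38.1·0.0633) / 38.26 = 0.08598 mg/L.
Travel time t = 1.7e+04 m / 0.66 m/s = 2.576e+04 s = 0.2981 d.
C = 0.08598·exp(−0.22·0.2981) = 0.08598·0.9365 = 0.08052 mg/L.

0.0805 mg/L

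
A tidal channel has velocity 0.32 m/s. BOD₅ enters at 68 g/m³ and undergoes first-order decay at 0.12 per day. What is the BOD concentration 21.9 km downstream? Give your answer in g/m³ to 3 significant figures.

61.8 g/m³

Travel time t = 21.9 km / 0.32 m/s = 2.19e+04/0.32 = 6.844e+04 s = 0.7921 d.
First-order decay: C = 68·exp(−0.12·0.7921) = 68·0.9093 = 61.83 g/m³.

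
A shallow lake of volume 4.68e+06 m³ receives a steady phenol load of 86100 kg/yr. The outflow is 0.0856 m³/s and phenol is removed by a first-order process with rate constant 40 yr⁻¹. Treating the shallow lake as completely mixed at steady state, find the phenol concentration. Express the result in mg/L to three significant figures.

0.453 mg/L

Outflow Q = 0.0856 m³/s × 3.156e+07 s/yr = 2.701e+06 m³/yr.
Steady-state CSTR mass balance: W = Q·C + k·V·C, so C = W/(Q + kV).
Q + kV = 2.701e+06 + 40·4.68e+06 = 1.899e+08 m³/yr.
C = 86100/1.899e+08 = 0.0004534 kg/m³ = 0.4534 mg/L.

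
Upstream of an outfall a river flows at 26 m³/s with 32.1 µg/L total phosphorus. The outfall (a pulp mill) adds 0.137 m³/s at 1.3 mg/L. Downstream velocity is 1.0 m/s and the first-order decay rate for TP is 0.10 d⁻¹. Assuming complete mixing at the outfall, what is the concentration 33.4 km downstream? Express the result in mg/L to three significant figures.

0.0373 mg/L

32.1 µg/L = 0.0321 mg/L.
After complete mixing, C₀ = (0.137·1.3 + 26·0.0321) / 26.14 = 0.03875 mg/L.
Travel time t = 3.34e+04 m / 1.0 m/s = 3.34e+04 s = 0.3866 d.
C = 0.03875·exp(−0.10·0.3866) = 0.03875·0.9621 = 0.03728 mg/L.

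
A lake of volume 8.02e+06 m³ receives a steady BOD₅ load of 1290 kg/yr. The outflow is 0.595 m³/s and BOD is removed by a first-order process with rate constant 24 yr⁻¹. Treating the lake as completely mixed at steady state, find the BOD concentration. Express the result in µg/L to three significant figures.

6.11 µg/L

Outflow Q = 0.595 m³/s × 3.156e+07 s/yr = 1.878e+07 m³/yr.
Steady-state CSTR mass balance: W = Q·C + k·V·C, so C = W/(Q + kV).
Q + kV = 1.878e+07 + 24·8.02e+06 = 2.113e+08 m³/yr.
C = 1290/2.113e+08 = 6.106e-06 kg/m³ = 0.006106 mg/L = 6.106 µg/L.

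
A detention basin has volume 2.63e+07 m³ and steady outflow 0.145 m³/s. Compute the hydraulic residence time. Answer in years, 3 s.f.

5.75 yr

Q = 0.145 m³/s × 3.156e+07 s/yr = 4.576e+06 m³/yr.
Hydraulic residence time τ = V/Q = 2.63e+07/4.576e+06 = 5.748 yr.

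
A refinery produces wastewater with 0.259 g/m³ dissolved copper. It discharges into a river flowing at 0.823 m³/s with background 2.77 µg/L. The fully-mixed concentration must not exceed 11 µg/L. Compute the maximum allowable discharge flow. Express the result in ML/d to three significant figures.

2.36 ML/d

2.77 µg/L = 0.00277 mg/L.
11 µg/L = 0.011 mg/L.
Mass balance at complete mixing: C_std·(Q_w + Q_r) = Q_w·C_e + Q_r·C_b.
Rearranging, Q_w = Q_r·(C_std − C_b)/(C_e − C_std) = 0.823·(0.011 − 0.00277) / (0.259 − 0.011) = 0.02731 m³/s.
= 2.36 ML/d.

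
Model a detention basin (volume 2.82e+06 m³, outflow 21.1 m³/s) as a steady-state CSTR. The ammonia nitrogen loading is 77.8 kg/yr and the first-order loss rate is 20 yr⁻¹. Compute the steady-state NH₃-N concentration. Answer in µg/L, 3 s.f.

Outflow Q = 21.1 m³/s × 3.156e+07 s/yr = 6.659e+08 m³/yr.
Steady-state CSTR mass balance: W = Q·C + k·V·C, so C = W/(Q + kV).
Q + kV = 6.659e+08 + 20·2.82e+06 = 7.223e+08 m³/yr.
C = 77.8/7.223e+08 = 1.077e-07 kg/m³ = 0.0001077 mg/L = 0.1077 µg/L.

0.108 µg/L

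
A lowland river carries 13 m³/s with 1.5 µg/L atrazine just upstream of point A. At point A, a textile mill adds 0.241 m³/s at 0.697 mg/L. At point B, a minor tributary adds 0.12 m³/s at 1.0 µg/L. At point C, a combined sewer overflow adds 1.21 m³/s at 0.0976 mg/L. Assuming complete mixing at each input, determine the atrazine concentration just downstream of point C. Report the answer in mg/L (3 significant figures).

1.5 µg/L = 0.0015 mg/L.
After input A: C = (13·0.0015 + 0.241·0.697) / 13.24 = 0.01416 mg/L.
1.0 µg/L = 0.001 mg/L.
After input B: C = (13.24·0.01416 + 0.12·0.001) / 13.36 = 0.01404 mg/L.
After input C: C = (13.36·0.01404 + 1.21·0.0976) / 14.57 = 0.02098 mg/L.

0.0210 mg/L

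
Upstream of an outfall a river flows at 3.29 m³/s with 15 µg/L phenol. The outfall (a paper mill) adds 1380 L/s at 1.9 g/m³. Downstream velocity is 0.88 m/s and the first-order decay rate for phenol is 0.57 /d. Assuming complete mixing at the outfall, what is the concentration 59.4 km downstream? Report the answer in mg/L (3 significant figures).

0.366 mg/L

1380 L/s = 1.38 m³/s.
15 µg/L = 0.015 mg/L.
After complete mixing, C₀ = (1.38·1.9 + 3.29·0.015) / 4.67 = 0.572 mg/L.
Travel time t = 5.94e+04 m / 0.88 m/s = 6.75e+04 s = 0.7812 d.
C = 0.572·exp(−0.57·0.7812) = 0.572·0.6406 = 0.3665 mg/L.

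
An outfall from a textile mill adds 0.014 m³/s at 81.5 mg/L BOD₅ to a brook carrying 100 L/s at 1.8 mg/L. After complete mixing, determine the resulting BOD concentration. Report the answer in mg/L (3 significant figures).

11.6 mg/L

100 L/s = 0.1 m³/s.
Flow-weighted mixing gives C = (0.014·81.5 + 0.1·1.8) / (0.014 + 0.1) = 1.321/0.114 = 11.59 mg/L.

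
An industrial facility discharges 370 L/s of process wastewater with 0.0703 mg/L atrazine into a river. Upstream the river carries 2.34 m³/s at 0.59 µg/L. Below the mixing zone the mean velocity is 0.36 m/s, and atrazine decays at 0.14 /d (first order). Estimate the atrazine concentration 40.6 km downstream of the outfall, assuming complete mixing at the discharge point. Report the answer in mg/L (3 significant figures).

0.00842 mg/L

370 L/s = 0.37 m³/s.
0.59 µg/L = 0.00059 mg/L.
After complete mixing, C₀ = (0.37·0.0703 + 2.34·0.00059) / 2.71 = 0.01011 mg/L.
Travel time t = 4.06e+04 m / 0.36 m/s = 1.128e+05 s = 1.305 d.
C = 0.01011·exp(−0.14·1.305) = 0.01011·0.833 = 0.008419 mg/L.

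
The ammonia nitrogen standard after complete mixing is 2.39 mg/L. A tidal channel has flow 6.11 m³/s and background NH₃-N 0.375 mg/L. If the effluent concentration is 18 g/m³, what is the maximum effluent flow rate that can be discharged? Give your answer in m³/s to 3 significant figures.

Mass balance at complete mixing: C_std·(Q_w + Q_r) = Q_w·C_e + Q_r·C_b.
Rearranging, Q_w = Q_r·(C_std − C_b)/(C_e − C_std) = 6.11·(2.39 − 0.375) / (18 − 2.39) = 0.7887 m³/s.

0.789 m³/s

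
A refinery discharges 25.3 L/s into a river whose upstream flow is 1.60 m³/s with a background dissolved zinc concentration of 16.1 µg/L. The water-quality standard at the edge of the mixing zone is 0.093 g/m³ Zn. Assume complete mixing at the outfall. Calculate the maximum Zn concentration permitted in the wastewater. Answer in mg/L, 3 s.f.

25.3 L/s = 0.0253 m³/s.
16.1 µg/L = 0.0161 mg/L.
Mass balance: 0.093·1.625 = 0.0253·Cₑ + 1.6·0.0161.
Cₑ = (0.1512 − 0.02576) / 0.0253 = 4.956 mg/L.

4.96 mg/L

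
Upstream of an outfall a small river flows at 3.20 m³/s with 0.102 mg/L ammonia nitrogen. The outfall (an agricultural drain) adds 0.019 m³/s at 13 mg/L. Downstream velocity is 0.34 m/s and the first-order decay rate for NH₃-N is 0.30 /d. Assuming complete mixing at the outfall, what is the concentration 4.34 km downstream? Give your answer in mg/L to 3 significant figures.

0.170 mg/L

After complete mixing, C₀ = (0.019·13 + 3.2·0.102) / 3.219 = 0.1781 mg/L.
Travel time t = 4340 m / 0.34 m/s = 1.276e+04 s = 0.1477 d.
C = 0.1781·exp(−0.30·0.1477) = 0.1781·0.9566 = 0.1704 mg/L.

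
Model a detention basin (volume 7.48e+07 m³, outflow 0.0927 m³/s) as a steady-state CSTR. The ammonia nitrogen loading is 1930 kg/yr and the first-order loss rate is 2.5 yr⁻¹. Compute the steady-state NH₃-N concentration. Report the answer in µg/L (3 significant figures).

10.2 µg/L

Outflow Q = 0.0927 m³/s × 3.156e+07 s/yr = 2.925e+06 m³/yr.
Steady-state CSTR mass balance: W = Q·C + k·V·C, so C = W/(Q + kV).
Q + kV = 2.925e+06 + 2.5·7.48e+07 = 1.899e+08 m³/yr.
C = 1930/1.899e+08 = 1.016e-05 kg/m³ = 0.01016 mg/L = 10.16 µg/L.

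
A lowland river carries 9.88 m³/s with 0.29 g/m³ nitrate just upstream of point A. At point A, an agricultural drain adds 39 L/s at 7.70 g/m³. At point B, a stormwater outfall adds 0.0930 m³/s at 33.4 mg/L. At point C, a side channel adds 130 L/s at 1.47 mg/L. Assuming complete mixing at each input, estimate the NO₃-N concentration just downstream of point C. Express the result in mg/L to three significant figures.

39 L/s = 0.039 m³/s.
After input A: C = (9.88·0.29 + 0.039·7.7) / 9.919 = 0.3191 mg/L.
After input B: C = (9.919·0.3191 + 0.093·33.4) / 10.01 = 0.6264 mg/L.
130 L/s = 0.13 m³/s.
After input C: C = (10.01·0.6264 + 0.13·1.47) / 10.14 = 0.6372 mg/L.

0.637 mg/L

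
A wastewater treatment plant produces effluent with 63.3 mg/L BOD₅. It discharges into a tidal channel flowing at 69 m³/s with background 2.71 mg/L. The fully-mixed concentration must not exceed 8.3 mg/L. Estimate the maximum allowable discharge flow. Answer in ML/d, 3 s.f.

606 ML/d

Mass balance at complete mixing: C_std·(Q_w + Q_r) = Q_w·C_e + Q_r·C_b.
Rearranging, Q_w = Q_r·(C_std − C_b)/(C_e − C_std) = 69·(8.3 − 2.71) / (63.3 − 8.3) = 7.013 m³/s.
= 605.9 ML/d.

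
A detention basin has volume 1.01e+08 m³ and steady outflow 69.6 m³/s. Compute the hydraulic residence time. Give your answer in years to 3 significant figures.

Q = 69.6 m³/s × 3.156e+07 s/yr = 2.196e+09 m³/yr.
Hydraulic residence time τ = V/Q = 1.01e+08/2.196e+09 = 0.04598 yr.

0.0460 yr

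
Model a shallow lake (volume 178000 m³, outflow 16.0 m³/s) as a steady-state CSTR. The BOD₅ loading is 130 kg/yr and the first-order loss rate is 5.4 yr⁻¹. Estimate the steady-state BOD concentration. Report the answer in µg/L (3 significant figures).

0.257 µg/L

Outflow Q = 16.0 m³/s × 3.156e+07 s/yr = 5.049e+08 m³/yr.
Steady-state CSTR mass balance: W = Q·C + k·V·C, so C = W/(Q + kV).
Q + kV = 5.049e+08 + 5.4·178000 = 5.059e+08 m³/yr.
C = 130/5.059e+08 = 2.57e-07 kg/m³ = 0.000257 mg/L = 0.257 µg/L.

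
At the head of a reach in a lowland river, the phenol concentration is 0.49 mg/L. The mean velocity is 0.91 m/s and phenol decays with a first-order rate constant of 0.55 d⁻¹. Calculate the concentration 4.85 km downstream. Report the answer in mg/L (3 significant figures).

0.474 mg/L

Travel time t = 4.85 km / 0.91 m/s = 4850/0.91 = 5330 s = 0.06169 d.
First-order decay: C = 0.49·exp(−0.55·0.06169) = 0.49·0.9666 = 0.4737 mg/L.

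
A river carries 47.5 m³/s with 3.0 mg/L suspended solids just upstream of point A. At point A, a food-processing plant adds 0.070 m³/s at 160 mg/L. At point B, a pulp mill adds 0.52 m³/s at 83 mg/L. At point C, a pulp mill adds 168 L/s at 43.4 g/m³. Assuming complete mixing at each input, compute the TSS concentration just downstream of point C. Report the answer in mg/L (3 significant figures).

After input A: C = (47.5·3 + 0.07·160) / 47.57 = 3.231 mg/L.
After input B: C = (47.57·3.231 + 0.52·83) / 48.09 = 4.094 mg/L.
168 L/s = 0.168 m³/s.
After input C: C = (48.09·4.094 + 0.168·43.4) / 48.26 = 4.23 mg/L.

4.23 mg/L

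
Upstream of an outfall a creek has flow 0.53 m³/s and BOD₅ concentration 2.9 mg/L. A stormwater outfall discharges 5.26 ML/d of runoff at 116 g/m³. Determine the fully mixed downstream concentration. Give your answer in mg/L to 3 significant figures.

5.26 ML/d = 0.06088 m³/s.
By mass balance at complete mixing, C = (0.06088·116 + 0.53·2.9) / (0.06088 + 0.53) = 8.599/0.5909 = 14.55 mg/L.

14.6 mg/L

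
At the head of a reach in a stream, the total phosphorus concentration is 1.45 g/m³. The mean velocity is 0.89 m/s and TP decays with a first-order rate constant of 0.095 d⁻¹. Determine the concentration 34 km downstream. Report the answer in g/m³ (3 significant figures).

1.39 g/m³

Travel time t = 34 km / 0.89 m/s = 3.4e+04/0.89 = 3.82e+04 s = 0.4422 d.
First-order decay: C = 1.45·exp(−0.095·0.4422) = 1.45·0.9589 = 1.39 g/m³.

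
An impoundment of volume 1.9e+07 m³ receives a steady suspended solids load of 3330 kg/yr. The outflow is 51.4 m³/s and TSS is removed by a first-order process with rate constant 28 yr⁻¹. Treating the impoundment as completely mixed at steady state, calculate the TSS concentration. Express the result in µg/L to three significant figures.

Outflow Q = 51.4 m³/s × 3.156e+07 s/yr = 1.622e+09 m³/yr.
Steady-state CSTR mass balance: W = Q·C + k·V·C, so C = W/(Q + kV).
Q + kV = 1.622e+09 + 28·1.9e+07 = 2.154e+09 m³/yr.
C = 3330/2.154e+09 = 1.546e-06 kg/m³ = 0.001546 mg/L = 1.546 µg/L.

1.55 µg/L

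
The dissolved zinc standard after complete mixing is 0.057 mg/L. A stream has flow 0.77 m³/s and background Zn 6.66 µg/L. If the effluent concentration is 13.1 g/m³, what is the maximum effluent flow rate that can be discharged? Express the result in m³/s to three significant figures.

6.66 µg/L = 0.00666 mg/L.
Mass balance at complete mixing: C_std·(Q_w + Q_r) = Q_w·C_e + Q_r·C_b.
Rearranging, Q_w = Q_r·(C_std − C_b)/(C_e − C_std) = 0.77·(0.057 − 0.00666) / (13.1 − 0.057) = 0.002972 m³/s.

0.00297 m³/s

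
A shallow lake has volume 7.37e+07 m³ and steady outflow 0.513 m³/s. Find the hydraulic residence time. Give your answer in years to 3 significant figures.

Q = 0.513 m³/s × 3.156e+07 s/yr = 1.619e+07 m³/yr.
Hydraulic residence time τ = V/Q = 7.37e+07/1.619e+07 = 4.552 yr.

4.55 yr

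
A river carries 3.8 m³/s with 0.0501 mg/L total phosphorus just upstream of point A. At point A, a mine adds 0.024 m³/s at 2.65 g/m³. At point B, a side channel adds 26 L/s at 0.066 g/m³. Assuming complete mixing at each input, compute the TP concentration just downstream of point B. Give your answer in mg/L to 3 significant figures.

After input A: C = (3.8·0.0501 + 0.024·2.65) / 3.824 = 0.06642 mg/L.
26 L/s = 0.026 m³/s.
After input B: C = (3.824·0.06642 + 0.026·0.066) / 3.85 = 0.06641 mg/L.

0.0664 mg/L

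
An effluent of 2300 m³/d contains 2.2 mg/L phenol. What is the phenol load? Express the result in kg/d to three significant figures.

5.06 kg/d

2300 m³/d = 0.02662 m³/s.
Mass flux = Q·C = 0.02662 m³/s × 2.2 g/m³ = 0.05856 g/s.
= 0.05856 g/s × 86.4 = 5.06 kg/d.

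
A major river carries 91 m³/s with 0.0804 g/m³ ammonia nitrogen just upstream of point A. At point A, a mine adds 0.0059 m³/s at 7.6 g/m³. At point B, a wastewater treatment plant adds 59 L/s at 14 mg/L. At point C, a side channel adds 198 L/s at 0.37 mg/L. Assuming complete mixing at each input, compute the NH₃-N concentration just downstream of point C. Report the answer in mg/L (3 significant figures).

0.0905 mg/L

After input A: C = (91·0.0804 + 0.0059·7.6) / 91.01 = 0.08089 mg/L.
59 L/s = 0.059 m³/s.
After input B: C = (91.01·0.08089 + 0.059·14) / 91.06 = 0.08991 mg/L.
198 L/s = 0.198 m³/s.
After input C: C = (91.06·0.08991 + 0.198·0.37) / 91.26 = 0.09051 mg/L.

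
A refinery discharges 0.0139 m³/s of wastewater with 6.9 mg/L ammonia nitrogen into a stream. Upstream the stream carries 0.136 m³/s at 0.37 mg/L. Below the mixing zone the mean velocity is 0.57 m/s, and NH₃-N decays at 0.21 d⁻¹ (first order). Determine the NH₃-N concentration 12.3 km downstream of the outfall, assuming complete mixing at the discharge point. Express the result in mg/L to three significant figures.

After complete mixing, C₀ = (0.0139·6.9 + 0.136·0.37) / 0.1499 = 0.9755 mg/L.
Travel time t = 1.23e+04 m / 0.57 m/s = 2.158e+04 s = 0.2498 d.
C = 0.9755·exp(−0.21·0.2498) = 0.9755·0.9489 = 0.9257 mg/L.

0.926 mg/L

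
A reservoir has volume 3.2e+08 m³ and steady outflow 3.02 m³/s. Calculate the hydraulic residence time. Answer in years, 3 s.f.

Q = 3.02 m³/s × 3.156e+07 s/yr = 9.53e+07 m³/yr.
Hydraulic residence time τ = V/Q = 3.2e+08/9.53e+07 = 3.358 yr.

3.36 yr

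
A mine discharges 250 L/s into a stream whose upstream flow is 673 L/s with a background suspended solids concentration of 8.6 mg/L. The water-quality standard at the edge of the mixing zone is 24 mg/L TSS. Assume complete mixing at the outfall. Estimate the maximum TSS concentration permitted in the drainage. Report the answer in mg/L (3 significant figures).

65.5 mg/L

250 L/s = 0.25 m³/s.
673 L/s = 0.673 m³/s.
Mass balance: 24·0.923 = 0.25·Cₑ + 0.673·8.6.
Cₑ = (22.15 − 5.788) / 0.25 = 65.46 mg/L.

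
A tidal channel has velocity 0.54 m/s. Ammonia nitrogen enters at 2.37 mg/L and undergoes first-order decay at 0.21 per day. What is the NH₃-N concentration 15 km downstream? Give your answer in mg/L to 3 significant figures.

Travel time t = 15 km / 0.54 m/s = 1.5e+04/0.54 = 2.778e+04 s = 0.3215 d.
First-order decay: C = 2.37·exp(−0.21·0.3215) = 2.37·0.9347 = 2.215 mg/L.

2.22 mg/L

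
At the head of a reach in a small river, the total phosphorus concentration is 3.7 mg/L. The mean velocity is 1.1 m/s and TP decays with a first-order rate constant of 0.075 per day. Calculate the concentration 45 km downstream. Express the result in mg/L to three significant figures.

Travel time t = 45 km / 1.1 m/s = 4.5e+04/1.1 = 4.091e+04 s = 0.4735 d.
First-order decay: C = 3.7·exp(−0.075·0.4735) = 3.7·0.9651 = 3.571 mg/L.

3.57 mg/L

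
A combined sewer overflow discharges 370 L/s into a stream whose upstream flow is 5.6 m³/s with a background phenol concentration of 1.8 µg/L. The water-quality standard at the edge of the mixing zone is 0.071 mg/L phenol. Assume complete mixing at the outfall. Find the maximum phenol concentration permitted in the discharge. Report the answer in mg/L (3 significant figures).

1.12 mg/L

370 L/s = 0.37 m³/s.
1.8 µg/L = 0.0018 mg/L.
Mass balance: 0.071·5.97 = 0.37·Cₑ + 5.6·0.0018.
Cₑ = (0.4239 − 0.01008) / 0.37 = 1.118 mg/L.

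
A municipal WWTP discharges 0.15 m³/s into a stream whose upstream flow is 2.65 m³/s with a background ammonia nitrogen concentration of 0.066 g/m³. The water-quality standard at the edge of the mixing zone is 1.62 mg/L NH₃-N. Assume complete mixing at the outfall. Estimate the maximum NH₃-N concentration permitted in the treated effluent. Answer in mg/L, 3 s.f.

Mass balance: 1.62·2.8 = 0.15·Cₑ + 2.65·0.066.
Cₑ = (4.536 − 0.1749) / 0.15 = 29.07 mg/L.

29.1 mg/L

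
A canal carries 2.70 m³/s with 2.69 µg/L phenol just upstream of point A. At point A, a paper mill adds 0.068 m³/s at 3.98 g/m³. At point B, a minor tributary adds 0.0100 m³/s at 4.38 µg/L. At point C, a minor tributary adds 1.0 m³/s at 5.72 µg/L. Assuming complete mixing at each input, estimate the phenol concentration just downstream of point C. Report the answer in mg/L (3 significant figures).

0.0751 mg/L

2.69 µg/L = 0.00269 mg/L.
After input A: C = (2.7·0.00269 + 0.068·3.98) / 2.768 = 0.1004 mg/L.
4.38 µg/L = 0.00438 mg/L.
After input B: C = (2.768·0.1004 + 0.01·0.00438) / 2.778 = 0.1001 mg/L.
5.72 µg/L = 0.00572 mg/L.
After input C: C = (2.778·0.1001 + 1·0.00572) / 3.778 = 0.07508 mg/L.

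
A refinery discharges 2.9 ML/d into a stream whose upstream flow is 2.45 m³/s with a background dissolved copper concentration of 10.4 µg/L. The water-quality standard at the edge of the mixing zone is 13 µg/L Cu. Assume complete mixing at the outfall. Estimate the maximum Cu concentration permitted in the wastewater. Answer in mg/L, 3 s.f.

0.203 mg/L

2.9 ML/d = 0.03356 m³/s.
10.4 µg/L = 0.0104 mg/L.
13 µg/L = 0.013 mg/L.
Mass balance: 0.013·2.484 = 0.03356·Cₑ + 2.45·0.0104.
Cₑ = (0.03229 − 0.02548) / 0.03356 = 0.2028 mg/L.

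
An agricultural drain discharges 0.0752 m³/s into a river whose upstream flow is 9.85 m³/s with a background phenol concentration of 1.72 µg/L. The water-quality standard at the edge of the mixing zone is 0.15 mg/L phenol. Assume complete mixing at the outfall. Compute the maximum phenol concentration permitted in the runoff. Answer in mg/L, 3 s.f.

19.6 mg/L

1.72 µg/L = 0.00172 mg/L.
Mass balance: 0.15·9.925 = 0.0752·Cₑ + 9.85·0.00172.
Cₑ = (1.489 − 0.01694) / 0.0752 = 19.57 mg/L.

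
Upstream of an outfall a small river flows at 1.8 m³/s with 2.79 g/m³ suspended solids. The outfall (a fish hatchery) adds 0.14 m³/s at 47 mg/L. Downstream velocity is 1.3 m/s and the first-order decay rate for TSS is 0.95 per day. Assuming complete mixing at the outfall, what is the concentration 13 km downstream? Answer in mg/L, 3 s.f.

After complete mixing, C₀ = (0.14·47 + 1.8·2.79) / 1.94 = 5.98 mg/L.
Travel time t = 1.3e+04 m / 1.3 m/s = 1e+04 s = 0.1157 d.
C = 5.98·exp(−0.95·0.1157) = 5.98·0.8959 = 5.358 mg/L.

5.36 mg/L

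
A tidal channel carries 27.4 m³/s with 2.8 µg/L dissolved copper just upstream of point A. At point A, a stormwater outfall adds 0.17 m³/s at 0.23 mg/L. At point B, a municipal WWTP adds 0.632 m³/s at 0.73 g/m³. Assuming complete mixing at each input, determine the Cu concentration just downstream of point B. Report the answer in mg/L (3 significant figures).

2.8 µg/L = 0.0028 mg/L.
After input A: C = (27.4·0.0028 + 0.17·0.23) / 27.57 = 0.004201 mg/L.
After input B: C = (27.57·0.004201 + 0.632·0.73) / 28.2 = 0.02047 mg/L.

0.0205 mg/L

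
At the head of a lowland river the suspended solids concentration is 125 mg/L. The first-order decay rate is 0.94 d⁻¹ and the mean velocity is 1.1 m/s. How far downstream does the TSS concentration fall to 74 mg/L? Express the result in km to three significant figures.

From C = C₀·e^(−kt), t = ln(C₀/C)/k = ln(125/74)/0.94 = 0.5242/0.94 = 0.5577 d.
Distance = v·t = 1.1 m/s × 4.819e+04 s = 5.3e+04 m = 53 km.

53.0 km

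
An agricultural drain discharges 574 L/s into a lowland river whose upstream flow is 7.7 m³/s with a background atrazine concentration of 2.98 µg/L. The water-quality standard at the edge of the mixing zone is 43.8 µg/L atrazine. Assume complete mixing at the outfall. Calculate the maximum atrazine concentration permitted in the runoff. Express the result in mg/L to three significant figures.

0.591 mg/L

574 L/s = 0.574 m³/s.
2.98 µg/L = 0.00298 mg/L.
43.8 µg/L = 0.0438 mg/L.
Mass balance: 0.0438·8.274 = 0.574·Cₑ + 7.7·0.00298.
Cₑ = (0.3624 − 0.02295) / 0.574 = 0.5914 mg/L.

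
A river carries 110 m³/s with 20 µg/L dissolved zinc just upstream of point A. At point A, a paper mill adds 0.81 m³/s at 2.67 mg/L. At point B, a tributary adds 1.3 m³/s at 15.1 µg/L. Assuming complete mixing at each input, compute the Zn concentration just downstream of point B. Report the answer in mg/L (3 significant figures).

0.0391 mg/L

20 µg/L = 0.02 mg/L.
After input A: C = (110·0.02 + 0.81·2.67) / 110.8 = 0.03937 mg/L.
15.1 µg/L = 0.0151 mg/L.
After input B: C = (110.8·0.03937 + 1.3·0.0151) / 112.1 = 0.03909 mg/L.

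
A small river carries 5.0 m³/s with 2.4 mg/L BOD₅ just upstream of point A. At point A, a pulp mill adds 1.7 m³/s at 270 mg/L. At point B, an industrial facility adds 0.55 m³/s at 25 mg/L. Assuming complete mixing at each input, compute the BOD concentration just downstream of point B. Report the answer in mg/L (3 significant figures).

After input A: C = (5·2.4 + 1.7·270) / 6.7 = 70.3 mg/L.
After input B: C = (6.7·70.3 + 0.55·25) / 7.25 = 66.86 mg/L.

66.9 mg/L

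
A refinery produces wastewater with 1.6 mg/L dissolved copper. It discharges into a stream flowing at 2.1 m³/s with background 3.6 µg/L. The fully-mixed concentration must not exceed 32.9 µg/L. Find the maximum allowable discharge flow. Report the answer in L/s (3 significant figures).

3.6 µg/L = 0.0036 mg/L.
32.9 µg/L = 0.0329 mg/L.
Mass balance at complete mixing: C_std·(Q_w + Q_r) = Q_w·C_e + Q_r·C_b.
Rearranging, Q_w = Q_r·(C_std − C_b)/(C_e − C_std) = 2.1·(0.0329 − 0.0036) / (1.6 − 0.0329) = 0.03926 m³/s.
= 39.26 L/s.

39.3 L/s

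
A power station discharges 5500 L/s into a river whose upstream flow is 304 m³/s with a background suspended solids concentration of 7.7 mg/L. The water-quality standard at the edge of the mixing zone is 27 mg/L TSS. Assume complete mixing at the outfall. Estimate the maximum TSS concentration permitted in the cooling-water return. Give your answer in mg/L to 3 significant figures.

5500 L/s = 5.5 m³/s.
Mass balance: 27·309.5 = 5.5·Cₑ + 304·7.7.
Cₑ = (8356 − 2341) / 5.5 = 1094 mg/L.

1090 mg/L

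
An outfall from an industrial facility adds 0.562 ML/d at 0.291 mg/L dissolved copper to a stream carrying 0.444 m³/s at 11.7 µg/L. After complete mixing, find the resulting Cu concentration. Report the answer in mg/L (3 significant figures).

0.562 ML/d = 0.006505 m³/s.
11.7 µg/L = 0.0117 mg/L.
By mass balance at complete mixing, C = (0.006505·0.291 + 0.444·0.0117) / (0.006505 + 0.444) = 0.007088/0.4505 = 0.01573 mg/L.

0.0157 mg/L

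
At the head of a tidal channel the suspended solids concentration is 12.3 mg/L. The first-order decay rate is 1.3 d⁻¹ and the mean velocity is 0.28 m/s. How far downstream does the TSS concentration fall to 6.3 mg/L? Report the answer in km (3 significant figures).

From C = C₀·e^(−kt), t = ln(C₀/C)/k = ln(12.3/6.3)/1.3 = 0.669/1.3 = 0.5147 d.
Distance = v·t = 0.28 m/s × 4.447e+04 s = 1.245e+04 m = 12.45 km.

12.5 km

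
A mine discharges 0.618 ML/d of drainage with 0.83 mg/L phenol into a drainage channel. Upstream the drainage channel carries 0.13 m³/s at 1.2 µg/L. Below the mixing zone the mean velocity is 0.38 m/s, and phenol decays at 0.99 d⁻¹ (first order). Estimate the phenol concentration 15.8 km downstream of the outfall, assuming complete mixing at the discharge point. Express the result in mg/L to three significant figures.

0.618 ML/d = 0.007153 m³/s.
1.2 µg/L = 0.0012 mg/L.
After complete mixing, C₀ = (0.007153·0.83 + 0.13·0.0012) / 0.1372 = 0.04442 mg/L.
Travel time t = 1.58e+04 m / 0.38 m/s = 4.158e+04 s = 0.4812 d.
C = 0.04442·exp(−0.99·0.4812) = 0.04442·0.621 = 0.02759 mg/L.

0.0276 mg/L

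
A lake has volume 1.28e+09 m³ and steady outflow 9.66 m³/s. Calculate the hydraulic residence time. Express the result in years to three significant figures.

4.20 yr

Q = 9.66 m³/s × 3.156e+07 s/yr = 3.048e+08 m³/yr.
Hydraulic residence time τ = V/Q = 1.28e+09/3.048e+08 = 4.199 yr.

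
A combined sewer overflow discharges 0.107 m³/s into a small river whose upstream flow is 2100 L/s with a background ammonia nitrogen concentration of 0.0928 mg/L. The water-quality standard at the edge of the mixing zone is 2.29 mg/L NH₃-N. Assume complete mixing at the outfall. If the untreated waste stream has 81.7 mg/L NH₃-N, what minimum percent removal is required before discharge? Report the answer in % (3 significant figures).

2100 L/s = 2.1 m³/s.
Mass balance: 2.29·2.207 = 0.107·Cₑ + 2.1·0.0928.
Cₑ = (5.054 − 0.1949) / 0.107 = 45.41 mg/L.
Required removal = 1 − 45.41/81.7 = 44.42 %.

44.4 %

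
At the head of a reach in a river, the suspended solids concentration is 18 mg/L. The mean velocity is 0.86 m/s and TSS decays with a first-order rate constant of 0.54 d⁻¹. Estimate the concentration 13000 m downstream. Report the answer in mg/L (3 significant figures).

16.4 mg/L

Travel time t = 13000 m / 0.86 m/s = 1.3e+04/0.86 = 1.512e+04 s = 0.175 d.
First-order decay: C = 18·exp(−0.54·0.175) = 18·0.9098 = 16.38 mg/L.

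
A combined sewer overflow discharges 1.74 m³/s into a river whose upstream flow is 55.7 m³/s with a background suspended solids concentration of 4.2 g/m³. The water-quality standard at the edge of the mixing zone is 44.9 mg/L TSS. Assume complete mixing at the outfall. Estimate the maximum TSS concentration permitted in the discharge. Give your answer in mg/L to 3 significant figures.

Mass balance: 44.9·57.44 = 1.74·Cₑ + 55.7·4.2.
Cₑ = (2579 − 233.9) / 1.74 = 1348 mg/L.

1350 mg/L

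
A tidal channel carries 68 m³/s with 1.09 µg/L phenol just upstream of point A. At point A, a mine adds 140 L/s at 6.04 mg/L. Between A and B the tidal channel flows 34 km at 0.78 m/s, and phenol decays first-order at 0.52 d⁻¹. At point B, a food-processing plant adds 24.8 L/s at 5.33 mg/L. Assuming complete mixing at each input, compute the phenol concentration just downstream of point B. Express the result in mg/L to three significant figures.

1.09 µg/L = 0.00109 mg/L.
140 L/s = 0.14 m³/s.
After input A: C = (68·0.00109 + 0.14·6.04) / 68.14 = 0.0135 mg/L.
Over the 34 km reach to input B (t = 4.359e+04 s = 0.5045 d), decay gives C = 0.0135·exp(−0.52·0.5045) = 0.01038 mg/L.
24.8 L/s = 0.0248 m³/s.
After input B: C = (68.14·0.01038 + 0.0248·5.33) / 68.16 = 0.01232 mg/L.

0.0123 mg/L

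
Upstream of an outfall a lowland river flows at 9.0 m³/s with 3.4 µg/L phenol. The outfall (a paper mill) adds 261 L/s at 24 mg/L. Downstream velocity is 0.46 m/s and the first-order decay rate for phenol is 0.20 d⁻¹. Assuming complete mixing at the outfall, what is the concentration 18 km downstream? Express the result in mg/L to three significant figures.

0.621 mg/L

261 L/s = 0.261 m³/s.
3.4 µg/L = 0.0034 mg/L.
After complete mixing, C₀ = (0.261·24 + 9·0.0034) / 9.261 = 0.6797 mg/L.
Travel time t = 1.8e+04 m / 0.46 m/s = 3.913e+04 s = 0.4529 d.
C = 0.6797·exp(−0.20·0.4529) = 0.6797·0.9134 = 0.6208 mg/L.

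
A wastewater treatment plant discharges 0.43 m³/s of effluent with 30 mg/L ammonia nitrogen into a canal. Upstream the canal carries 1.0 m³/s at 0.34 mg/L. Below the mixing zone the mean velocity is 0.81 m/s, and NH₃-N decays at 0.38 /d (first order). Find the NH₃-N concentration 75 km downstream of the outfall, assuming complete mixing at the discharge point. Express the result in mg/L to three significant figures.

After complete mixing, C₀ = (0.43·30 + 1·0.34) / 1.43 = 9.259 mg/L.
Travel time t = 7.5e+04 m / 0.81 m/s = 9.259e+04 s = 1.072 d.
C = 9.259·exp(−0.38·1.072) = 9.259·0.6655 = 6.162 mg/L.

6.16 mg/L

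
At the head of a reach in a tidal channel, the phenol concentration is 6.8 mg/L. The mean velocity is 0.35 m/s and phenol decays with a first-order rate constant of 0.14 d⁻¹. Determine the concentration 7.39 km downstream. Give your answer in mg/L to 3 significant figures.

6.57 mg/L

Travel time t = 7.39 km / 0.35 m/s = 7390/0.35 = 2.111e+04 s = 0.2444 d.
First-order decay: C = 6.8·exp(−0.14·0.2444) = 6.8·0.9664 = 6.571 mg/L.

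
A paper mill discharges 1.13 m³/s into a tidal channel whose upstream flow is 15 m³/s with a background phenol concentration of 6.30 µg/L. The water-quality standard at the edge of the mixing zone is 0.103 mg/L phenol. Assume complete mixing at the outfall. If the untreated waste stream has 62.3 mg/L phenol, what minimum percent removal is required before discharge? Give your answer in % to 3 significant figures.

97.8 %

6.30 µg/L = 0.0063 mg/L.
Mass balance: 0.103·16.13 = 1.13·Cₑ + 15·0.0063.
Cₑ = (1.661 − 0.0945) / 1.13 = 1.387 mg/L.
Required removal = 1 − 1.387/62.3 = 97.77 %.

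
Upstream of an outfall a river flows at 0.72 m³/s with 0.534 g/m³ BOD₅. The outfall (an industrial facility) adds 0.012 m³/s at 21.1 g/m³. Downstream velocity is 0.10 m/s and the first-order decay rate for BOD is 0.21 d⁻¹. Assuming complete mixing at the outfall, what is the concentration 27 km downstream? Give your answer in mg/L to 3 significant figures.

After complete mixing, C₀ = (0.012·21.1 + 0.72·0.534) / 0.732 = 0.8711 mg/L.
Travel time t = 2.7e+04 m / 0.10 m/s = 2.7e+05 s = 3.125 d.
C = 0.8711·exp(−0.21·3.125) = 0.8711·0.5188 = 0.4519 mg/L.

0.452 mg/L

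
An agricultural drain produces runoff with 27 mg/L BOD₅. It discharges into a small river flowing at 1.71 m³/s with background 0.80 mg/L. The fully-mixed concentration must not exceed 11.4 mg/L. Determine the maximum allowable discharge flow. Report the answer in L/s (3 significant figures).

1160 L/s

Mass balance at complete mixing: C_std·(Q_w + Q_r) = Q_w·C_e + Q_r·C_b.
Rearranging, Q_w = Q_r·(C_std − C_b)/(C_e − C_std) = 1.71·(11.4 − 0.8) / (27 − 11.4) = 1.162 m³/s.
= 1162 L/s.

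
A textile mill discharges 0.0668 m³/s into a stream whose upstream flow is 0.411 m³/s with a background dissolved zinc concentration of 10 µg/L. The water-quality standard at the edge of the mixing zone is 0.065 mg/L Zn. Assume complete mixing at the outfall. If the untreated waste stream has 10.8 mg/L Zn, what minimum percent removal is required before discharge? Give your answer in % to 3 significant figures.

10 µg/L = 0.01 mg/L.
Mass balance: 0.065·0.4778 = 0.0668·Cₑ + 0.411·0.01.
Cₑ = (0.03106 − 0.00411) / 0.0668 = 0.4034 mg/L.
Required removal = 1 − 0.4034/10.8 = 96.26 %.

96.3 %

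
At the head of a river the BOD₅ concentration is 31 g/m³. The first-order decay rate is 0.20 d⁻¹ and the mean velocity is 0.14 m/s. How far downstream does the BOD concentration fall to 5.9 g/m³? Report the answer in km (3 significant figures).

100 km

From C = C₀·e^(−kt), t = ln(C₀/C)/k = ln(31/5.9)/0.20 = 1.659/0.20 = 8.295 d.
Distance = v·t = 0.14 m/s × 7.167e+05 s = 1.003e+05 m = 100.3 km.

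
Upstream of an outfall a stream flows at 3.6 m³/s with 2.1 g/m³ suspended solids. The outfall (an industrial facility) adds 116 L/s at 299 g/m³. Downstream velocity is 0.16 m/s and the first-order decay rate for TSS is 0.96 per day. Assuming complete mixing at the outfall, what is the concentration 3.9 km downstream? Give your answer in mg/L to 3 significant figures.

116 L/s = 0.116 m³/s.
After complete mixing, C₀ = (0.116·299 + 3.6·2.1) / 3.716 = 11.37 mg/L.
Travel time t = 3900 m / 0.16 m/s = 2.438e+04 s = 0.2821 d.
C = 11.37·exp(−0.96·0.2821) = 11.37·0.7627 = 8.671 mg/L.

8.67 mg/L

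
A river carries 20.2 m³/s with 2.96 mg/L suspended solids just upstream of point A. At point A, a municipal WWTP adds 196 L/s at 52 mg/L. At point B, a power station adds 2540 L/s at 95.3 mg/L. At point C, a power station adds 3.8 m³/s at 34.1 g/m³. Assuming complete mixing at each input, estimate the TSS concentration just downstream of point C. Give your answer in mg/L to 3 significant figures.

16.5 mg/L

196 L/s = 0.196 m³/s.
After input A: C = (20.2·2.96 + 0.196·52) / 20.4 = 3.431 mg/L.
2540 L/s = 2.54 m³/s.
After input B: C = (20.4·3.431 + 2.54·95.3) / 22.94 = 13.61 mg/L.
After input C: C = (22.94·13.61 + 3.8·34.1) / 26.74 = 16.52 mg/L.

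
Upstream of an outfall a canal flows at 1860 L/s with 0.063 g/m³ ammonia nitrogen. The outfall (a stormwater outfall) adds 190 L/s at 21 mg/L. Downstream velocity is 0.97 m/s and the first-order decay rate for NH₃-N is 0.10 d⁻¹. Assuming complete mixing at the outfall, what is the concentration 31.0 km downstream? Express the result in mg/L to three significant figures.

190 L/s = 0.19 m³/s.
1860 L/s = 1.86 m³/s.
After complete mixing, C₀ = (0.19·21 + 1.86·0.063) / 2.05 = 2.004 mg/L.
Travel time t = 3.1e+04 m / 0.97 m/s = 3.196e+04 s = 0.3699 d.
C = 2.004·exp(−0.10·0.3699) = 2.004·0.9637 = 1.931 mg/L.

1.93 mg/L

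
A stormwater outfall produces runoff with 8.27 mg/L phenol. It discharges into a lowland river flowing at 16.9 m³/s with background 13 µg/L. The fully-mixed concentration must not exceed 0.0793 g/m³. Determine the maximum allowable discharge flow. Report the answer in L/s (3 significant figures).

13 µg/L = 0.013 mg/L.
Mass balance at complete mixing: C_std·(Q_w + Q_r) = Q_w·C_e + Q_r·C_b.
Rearranging, Q_w = Q_r·(C_std − C_b)/(C_e − C_std) = 16.9·(0.0793 − 0.013) / (8.27 − 0.0793) = 0.1368 m³/s.
= 136.8 L/s.

137 L/s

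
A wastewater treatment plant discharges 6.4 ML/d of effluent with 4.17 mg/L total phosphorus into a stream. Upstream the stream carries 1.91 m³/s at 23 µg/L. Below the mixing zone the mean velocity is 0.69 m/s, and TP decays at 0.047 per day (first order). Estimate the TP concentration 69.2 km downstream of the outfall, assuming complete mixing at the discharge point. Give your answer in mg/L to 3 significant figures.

6.4 ML/d = 0.07407 m³/s.
23 µg/L = 0.023 mg/L.
After complete mixing, C₀ = (0.07407·4.17 + 1.91·0.023) / 1.984 = 0.1778 mg/L.
Travel time t = 6.92e+04 m / 0.69 m/s = 1.003e+05 s = 1.161 d.
C = 0.1778·exp(−0.047·1.161) = 0.1778·0.9469 = 0.1684 mg/L.

0.168 mg/L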